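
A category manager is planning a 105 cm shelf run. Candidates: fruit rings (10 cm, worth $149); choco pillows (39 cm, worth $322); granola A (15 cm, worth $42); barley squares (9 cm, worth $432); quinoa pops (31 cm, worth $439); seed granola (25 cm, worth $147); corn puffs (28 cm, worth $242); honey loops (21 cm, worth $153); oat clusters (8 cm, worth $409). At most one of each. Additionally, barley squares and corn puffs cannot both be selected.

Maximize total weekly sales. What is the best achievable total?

1751

Fruit rings + choco pillows + barley squares + quinoa pops + oat clusters uses 97 of the 105 cm and totals 1751.
The closest alternative, fruit rings + barley squares + quinoa pops + seed granola + honey loops + oat clusters, reaches only 1729.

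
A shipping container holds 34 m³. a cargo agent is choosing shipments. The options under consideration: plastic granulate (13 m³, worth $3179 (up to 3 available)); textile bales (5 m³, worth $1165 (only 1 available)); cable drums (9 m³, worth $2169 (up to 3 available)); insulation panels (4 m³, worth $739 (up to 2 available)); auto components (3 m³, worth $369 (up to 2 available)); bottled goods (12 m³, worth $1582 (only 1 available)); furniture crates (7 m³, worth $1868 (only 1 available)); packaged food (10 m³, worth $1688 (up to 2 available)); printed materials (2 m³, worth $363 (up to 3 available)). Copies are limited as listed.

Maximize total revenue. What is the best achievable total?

8381

Ranking by ratio (revenue/m³): furniture crates 266.86, plastic granulate 244.54, cable drums 241.00, textile bales 233.00.
Filling by ratio: 2×plastic granulate + furniture crates for 8226, with 1 m³ left unused.
Dropping plastic granulate frees 13 m³; slotting in textile bales + cable drums (14 m³) lifts the total to 8381 at 34 m³.
No other feasible combination exceeds 8381.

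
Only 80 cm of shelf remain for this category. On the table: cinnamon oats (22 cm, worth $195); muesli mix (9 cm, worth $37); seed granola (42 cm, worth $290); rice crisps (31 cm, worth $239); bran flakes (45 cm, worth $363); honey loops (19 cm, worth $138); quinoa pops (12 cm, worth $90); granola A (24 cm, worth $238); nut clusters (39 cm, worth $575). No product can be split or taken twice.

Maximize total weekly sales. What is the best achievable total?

By weekly sales per cm: nut clusters 14.74, granola A 9.92, cinnamon oats 8.86 lead.
Taking the top-ratio products first gives quinoa pops + granola A + nut clusters for 903 (75 cm).
The 36 cm tied up in quinoa pops and granola A is better spent on cinnamon oats + honey loops — total rises to 908 (80 cm).
Runner-up quinoa pops + granola A + nut clusters tops out at 903.

908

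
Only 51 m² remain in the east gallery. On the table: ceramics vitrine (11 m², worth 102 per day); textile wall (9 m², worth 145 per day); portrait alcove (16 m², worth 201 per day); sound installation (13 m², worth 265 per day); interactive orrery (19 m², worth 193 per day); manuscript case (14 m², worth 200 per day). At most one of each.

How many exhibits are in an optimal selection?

Best achievable expected visitors is 713.
ceramics vitrine + textile wall + portrait alcove + sound installation hits 713 at 49 m².
All optima have 4 exhibits.

4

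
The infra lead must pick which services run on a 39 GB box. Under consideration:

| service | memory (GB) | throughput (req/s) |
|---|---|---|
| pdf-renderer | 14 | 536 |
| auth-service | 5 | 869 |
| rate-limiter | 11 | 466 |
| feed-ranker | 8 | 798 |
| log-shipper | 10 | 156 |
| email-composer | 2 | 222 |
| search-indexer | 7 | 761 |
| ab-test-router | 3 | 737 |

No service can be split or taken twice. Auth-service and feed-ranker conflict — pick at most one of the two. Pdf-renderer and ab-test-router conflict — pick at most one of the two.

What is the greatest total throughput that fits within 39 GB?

Best packing: auth-service + rate-limiter + log-shipper + email-composer + search-indexer + ab-test-router — 38 GB, 3211 total.
Next best is auth-service + rate-limiter + email-composer + search-indexer + ab-test-router at 3055 (28 GB) — short by 156.

3211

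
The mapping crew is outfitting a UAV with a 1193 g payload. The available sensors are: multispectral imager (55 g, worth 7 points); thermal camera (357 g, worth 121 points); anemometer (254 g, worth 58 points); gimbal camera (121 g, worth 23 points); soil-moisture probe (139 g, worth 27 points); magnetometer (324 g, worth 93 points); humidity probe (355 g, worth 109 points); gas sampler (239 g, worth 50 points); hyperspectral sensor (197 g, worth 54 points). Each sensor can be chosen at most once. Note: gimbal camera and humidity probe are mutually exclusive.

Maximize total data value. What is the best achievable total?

350

Taking thermal camera + soil-moisture probe + magnetometer + humidity probe: 1175 g used, 350 in data value.
The closest alternative, thermal camera + anemometer + humidity probe + hyperspectral sensor, reaches only 342.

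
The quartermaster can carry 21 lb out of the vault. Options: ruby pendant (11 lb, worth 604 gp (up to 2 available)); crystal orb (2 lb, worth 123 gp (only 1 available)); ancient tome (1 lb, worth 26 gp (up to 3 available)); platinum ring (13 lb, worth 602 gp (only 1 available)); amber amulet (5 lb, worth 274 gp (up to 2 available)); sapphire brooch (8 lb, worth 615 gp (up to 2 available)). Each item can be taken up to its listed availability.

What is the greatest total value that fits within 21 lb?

A density-first pass picks crystal orb + 3×ancient tome + 2×sapphire brooch — 1431 at 21 lb.
The 5 lb tied up in crystal orb and 3×ancient tome is better spent on amber amulet — total rises to 1504 (21 lb).
Every other selection either busts 21 lb or exceeds an availability limit or fails to beat 1504.

1504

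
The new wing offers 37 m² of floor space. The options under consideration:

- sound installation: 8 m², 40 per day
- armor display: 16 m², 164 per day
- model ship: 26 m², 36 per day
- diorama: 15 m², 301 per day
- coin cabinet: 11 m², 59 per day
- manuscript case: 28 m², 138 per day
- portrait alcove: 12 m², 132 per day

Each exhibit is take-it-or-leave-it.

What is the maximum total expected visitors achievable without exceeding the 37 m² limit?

473

Sound installation + diorama + portrait alcove uses 35 of the 37 m² and totals 473.
The spare 2 m² is too small for any remaining exhibit, and no exchange beats 473.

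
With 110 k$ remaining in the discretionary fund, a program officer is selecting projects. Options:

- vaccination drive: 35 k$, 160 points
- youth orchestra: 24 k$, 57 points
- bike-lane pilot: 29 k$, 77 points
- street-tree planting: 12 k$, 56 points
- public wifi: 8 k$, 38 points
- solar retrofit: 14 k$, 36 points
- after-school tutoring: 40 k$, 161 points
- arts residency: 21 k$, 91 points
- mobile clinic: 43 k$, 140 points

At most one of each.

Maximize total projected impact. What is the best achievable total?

468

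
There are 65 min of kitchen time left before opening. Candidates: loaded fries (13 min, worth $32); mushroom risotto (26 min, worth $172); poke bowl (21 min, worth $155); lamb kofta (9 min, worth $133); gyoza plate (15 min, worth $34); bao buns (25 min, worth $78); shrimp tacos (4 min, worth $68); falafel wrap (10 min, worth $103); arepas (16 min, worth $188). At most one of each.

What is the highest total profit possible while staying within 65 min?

664

The ratio heuristic lands on poke bowl + lamb kofta + shrimp tacos + falafel wrap + arepas (647) but leaves 5 min idle.
The 21 min tied up in poke bowl is better spent on mushroom risotto — total rises to 664 (65 min).
No other feasible combination exceeds 664.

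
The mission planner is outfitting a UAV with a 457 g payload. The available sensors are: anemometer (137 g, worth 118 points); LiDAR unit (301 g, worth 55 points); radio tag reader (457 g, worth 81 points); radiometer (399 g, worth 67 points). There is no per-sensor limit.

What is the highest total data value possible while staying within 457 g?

By data value per g: anemometer 0.86, LiDAR unit 0.18, radio tag reader 0.18 lead.
Taking 3×anemometer: 411 g used, 354 in data value.
The spare 46 g is too small for any remaining sensor, and no exchange beats 354.

354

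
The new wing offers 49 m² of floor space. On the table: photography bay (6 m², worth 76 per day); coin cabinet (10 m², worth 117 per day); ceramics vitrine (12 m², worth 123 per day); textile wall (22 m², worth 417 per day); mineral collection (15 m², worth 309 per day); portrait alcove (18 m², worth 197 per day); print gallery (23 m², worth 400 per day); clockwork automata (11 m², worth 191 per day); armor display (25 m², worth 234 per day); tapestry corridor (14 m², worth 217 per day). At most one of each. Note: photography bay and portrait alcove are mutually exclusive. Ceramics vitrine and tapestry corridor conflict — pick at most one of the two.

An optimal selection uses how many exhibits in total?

Optimal total is 917.
textile wall + mineral collection + clockwork automata hits 917 at 48 m².
All optima have 3 exhibits.

3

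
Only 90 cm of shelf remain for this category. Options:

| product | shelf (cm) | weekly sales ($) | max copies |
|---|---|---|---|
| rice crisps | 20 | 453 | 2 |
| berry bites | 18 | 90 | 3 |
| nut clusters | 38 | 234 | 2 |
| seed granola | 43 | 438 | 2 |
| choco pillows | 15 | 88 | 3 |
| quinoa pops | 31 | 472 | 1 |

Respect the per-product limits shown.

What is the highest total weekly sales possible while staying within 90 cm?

1468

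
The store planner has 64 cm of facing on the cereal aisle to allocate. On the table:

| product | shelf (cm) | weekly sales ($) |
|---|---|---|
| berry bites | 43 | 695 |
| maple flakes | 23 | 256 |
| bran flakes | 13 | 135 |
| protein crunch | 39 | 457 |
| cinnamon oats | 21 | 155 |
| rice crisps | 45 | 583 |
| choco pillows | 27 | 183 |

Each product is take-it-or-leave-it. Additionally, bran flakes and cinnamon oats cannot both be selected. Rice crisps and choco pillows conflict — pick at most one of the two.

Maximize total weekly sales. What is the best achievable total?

850

Density check — berry bites 16.16, rice crisps 12.96, protein crunch 11.72, maple flakes 11.13 are the best per cm.
The ratio heuristic lands on berry bites + bran flakes (830) but leaves 8 cm idle.
Replace bran flakes with cinnamon oats: the trade gains 20 net, giving 850 at 64 cm.
The closest alternative, berry bites + bran flakes, reaches only 830.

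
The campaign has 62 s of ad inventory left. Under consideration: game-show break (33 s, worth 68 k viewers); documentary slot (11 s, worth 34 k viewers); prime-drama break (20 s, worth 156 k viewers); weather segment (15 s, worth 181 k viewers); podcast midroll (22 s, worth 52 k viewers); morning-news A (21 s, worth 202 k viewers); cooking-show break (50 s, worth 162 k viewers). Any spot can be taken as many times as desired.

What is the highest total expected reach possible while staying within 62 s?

724

Taking 4×weather segment: 60 s used, 724 in expected reach.
The spare 2 s is too small for any remaining spot, and no exchange beats 724.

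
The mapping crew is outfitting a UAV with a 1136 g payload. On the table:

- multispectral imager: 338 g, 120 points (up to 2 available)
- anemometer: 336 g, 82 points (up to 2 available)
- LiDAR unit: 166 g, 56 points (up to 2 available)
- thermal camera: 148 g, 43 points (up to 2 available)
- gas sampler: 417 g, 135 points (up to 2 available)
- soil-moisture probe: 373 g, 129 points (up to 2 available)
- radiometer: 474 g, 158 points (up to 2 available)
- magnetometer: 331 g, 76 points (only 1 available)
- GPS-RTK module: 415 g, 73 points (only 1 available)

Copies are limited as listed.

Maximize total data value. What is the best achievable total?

By data value per g: multispectral imager 0.36, soil-moisture probe 0.35, LiDAR unit 0.34, radiometer 0.33 lead.
The ratio heuristic lands on 2×multispectral imager + soil-moisture probe (369) but leaves 87 g idle.
Replace multispectral imager with gas sampler: the trade gains 15 net, giving 384 at 1128 g.
Nothing else within 1136 g beats 384.

384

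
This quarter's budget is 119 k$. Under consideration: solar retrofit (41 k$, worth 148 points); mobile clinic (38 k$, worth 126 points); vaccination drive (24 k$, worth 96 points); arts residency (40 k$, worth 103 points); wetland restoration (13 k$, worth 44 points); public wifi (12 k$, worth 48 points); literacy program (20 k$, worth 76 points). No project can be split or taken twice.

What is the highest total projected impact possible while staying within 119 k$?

Density check — vaccination drive 4.00, public wifi 4.00, literacy program 3.80, solar retrofit 3.61 are the best per k$.
Filling by ratio: solar retrofit + vaccination drive + wetland restoration + public wifi + literacy program for 412, with 9 k$ left unused.
Dropping wetland restoration and literacy program frees 33 k$; slotting in mobile clinic (38 k$) lifts the total to 418 at 115 k$.

418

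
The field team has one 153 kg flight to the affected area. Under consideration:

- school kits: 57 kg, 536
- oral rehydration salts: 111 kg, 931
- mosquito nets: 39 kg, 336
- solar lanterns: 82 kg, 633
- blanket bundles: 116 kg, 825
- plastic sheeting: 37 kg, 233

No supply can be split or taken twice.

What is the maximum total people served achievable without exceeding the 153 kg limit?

1267

Greedy by ratio would take school kits + mosquito nets + plastic sheeting: 133 kg used, total 1105.
Dropping school kits and plastic sheeting frees 94 kg; slotting in oral rehydration salts (111 kg) lifts the total to 1267 at 150 kg.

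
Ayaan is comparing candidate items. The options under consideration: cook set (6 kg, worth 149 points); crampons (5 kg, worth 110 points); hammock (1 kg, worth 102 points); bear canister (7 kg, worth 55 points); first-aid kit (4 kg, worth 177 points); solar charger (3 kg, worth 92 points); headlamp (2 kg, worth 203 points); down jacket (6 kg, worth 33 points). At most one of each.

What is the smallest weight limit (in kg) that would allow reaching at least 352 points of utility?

Minimise kg subject to total utility ≥ 352.
first-aid kit + headlamp reaches 380 using 6 kg.
No combination under 6 kg hits 352.

6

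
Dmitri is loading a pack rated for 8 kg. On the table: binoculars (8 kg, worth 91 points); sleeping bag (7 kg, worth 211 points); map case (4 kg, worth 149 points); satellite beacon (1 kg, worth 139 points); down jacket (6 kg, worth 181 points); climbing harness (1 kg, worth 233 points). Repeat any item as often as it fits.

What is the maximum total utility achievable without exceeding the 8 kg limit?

1864

Taking 8×climbing harness: 8 kg used, 1864 in utility.
Every other selection either busts 8 kg or fails to beat 1864.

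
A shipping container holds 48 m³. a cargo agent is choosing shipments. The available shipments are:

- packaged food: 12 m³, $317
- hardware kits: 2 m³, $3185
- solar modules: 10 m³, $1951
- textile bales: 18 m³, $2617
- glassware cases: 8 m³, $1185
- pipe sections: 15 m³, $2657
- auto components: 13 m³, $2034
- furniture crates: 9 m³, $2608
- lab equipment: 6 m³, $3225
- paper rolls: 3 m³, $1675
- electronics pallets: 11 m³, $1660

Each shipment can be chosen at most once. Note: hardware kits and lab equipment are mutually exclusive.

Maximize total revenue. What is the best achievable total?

Density check — hardware kits 1592.50, paper rolls 558.33, lab equipment 537.50, furniture crates 289.78 are the best per m³.
Hardware kits + solar modules + glassware cases + pipe sections + furniture crates + paper rolls uses 47 of the 48 m³ and totals 13261.

13261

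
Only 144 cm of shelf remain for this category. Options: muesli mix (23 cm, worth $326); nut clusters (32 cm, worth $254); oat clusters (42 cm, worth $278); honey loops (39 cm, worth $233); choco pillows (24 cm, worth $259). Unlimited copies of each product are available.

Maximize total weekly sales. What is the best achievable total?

1956

Taking 6×muesli mix: 138 cm used, 1956 in weekly sales.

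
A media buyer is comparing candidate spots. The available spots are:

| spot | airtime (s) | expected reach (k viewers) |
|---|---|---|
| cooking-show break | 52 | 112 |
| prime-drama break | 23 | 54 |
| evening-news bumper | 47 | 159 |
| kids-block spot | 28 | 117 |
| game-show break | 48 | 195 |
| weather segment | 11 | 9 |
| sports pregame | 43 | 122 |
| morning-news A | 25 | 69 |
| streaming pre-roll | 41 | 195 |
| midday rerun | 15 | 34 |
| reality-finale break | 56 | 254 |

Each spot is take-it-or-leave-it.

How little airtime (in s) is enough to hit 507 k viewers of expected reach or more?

117

Look for the lowest-airtime combination reaching 507.
Taking kids-block spot + game-show break + streaming pre-roll gives 507 (≥ 507) for 117 s.
Below 117 s the best achievable stays under 507.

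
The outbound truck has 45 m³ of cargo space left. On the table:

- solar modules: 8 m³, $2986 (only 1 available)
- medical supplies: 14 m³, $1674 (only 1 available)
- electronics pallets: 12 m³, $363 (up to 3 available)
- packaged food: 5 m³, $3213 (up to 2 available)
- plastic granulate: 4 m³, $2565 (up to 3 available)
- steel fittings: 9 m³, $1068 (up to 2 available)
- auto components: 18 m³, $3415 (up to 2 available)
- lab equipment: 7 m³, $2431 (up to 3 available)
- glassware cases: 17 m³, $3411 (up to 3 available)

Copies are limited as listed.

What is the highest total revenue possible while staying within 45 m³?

21969

Best packing: solar modules + 2×packaged food + 3×plastic granulate + 2×lab equipment — 44 m³, 21969 total.
Every other selection either busts 45 m³ or exceeds an availability limit or fails to beat 21969.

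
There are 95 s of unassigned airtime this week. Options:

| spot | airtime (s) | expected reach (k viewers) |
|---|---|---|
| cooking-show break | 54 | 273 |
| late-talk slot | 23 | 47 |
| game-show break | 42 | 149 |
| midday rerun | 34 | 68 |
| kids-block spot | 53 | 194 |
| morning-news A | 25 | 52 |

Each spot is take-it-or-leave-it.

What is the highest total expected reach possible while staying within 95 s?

By expected reach per s: cooking-show break 5.06, kids-block spot 3.66, game-show break 3.55 lead.
Filling by ratio: cooking-show break + morning-news A for 325, with 16 s left unused.
The 79 s tied up in cooking-show break and morning-news A is better spent on game-show break + kids-block spot — total rises to 343 (95 s).

343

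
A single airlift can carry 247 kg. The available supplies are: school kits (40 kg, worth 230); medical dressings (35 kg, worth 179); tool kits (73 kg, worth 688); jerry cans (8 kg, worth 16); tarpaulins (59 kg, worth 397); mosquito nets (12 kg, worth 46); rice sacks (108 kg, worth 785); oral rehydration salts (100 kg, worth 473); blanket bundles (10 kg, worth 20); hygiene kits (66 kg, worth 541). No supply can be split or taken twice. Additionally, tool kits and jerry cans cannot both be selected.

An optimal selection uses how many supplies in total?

Optimal total is 2014.
For example tool kits + rice sacks + hygiene kits achieves it, using 247 kg.
Any selection reaching 2014 contains exactly 3 supplies.

3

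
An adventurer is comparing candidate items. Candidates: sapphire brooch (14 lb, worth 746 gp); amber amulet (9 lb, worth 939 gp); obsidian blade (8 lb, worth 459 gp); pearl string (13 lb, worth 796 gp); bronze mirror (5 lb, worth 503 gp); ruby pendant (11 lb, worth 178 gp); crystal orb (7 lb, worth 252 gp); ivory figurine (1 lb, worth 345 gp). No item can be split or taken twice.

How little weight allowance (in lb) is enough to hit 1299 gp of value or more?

14

Minimise lb subject to total value ≥ 1299.
amber amulet + bronze mirror reaches 1442 using 14 lb.
Below 14 lb the best achievable stays under 1299.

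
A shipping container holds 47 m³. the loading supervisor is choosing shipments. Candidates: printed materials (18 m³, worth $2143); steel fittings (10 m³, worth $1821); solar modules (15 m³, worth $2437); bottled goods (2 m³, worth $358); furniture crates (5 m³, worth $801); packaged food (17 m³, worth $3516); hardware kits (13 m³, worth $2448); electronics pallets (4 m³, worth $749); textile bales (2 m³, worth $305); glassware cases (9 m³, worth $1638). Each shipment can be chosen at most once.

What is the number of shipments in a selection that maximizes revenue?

6

The maximum revenue within 47 m³ is 9014.
bottled goods + packaged food + hardware kits + electronics pallets + textile bales + glassware cases hits 9014 at 47 m³.
Any selection reaching 9014 contains exactly 6 shipments.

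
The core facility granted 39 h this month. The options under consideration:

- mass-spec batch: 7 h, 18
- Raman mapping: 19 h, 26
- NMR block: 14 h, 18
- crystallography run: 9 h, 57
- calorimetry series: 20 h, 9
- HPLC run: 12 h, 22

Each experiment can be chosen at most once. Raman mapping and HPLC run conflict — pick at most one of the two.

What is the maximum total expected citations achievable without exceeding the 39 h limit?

Ranking by ratio (expected citations/h): crystallography run 6.33, mass-spec batch 2.57, HPLC run 1.83.
Taking the top-ratio experiments first gives mass-spec batch + crystallography run + HPLC run for 97 (28 h).
Replace HPLC run with Raman mapping: the trade gains 4 net, giving 101 at 35 h.
Runner-up mass-spec batch + crystallography run + HPLC run tops out at 97.

101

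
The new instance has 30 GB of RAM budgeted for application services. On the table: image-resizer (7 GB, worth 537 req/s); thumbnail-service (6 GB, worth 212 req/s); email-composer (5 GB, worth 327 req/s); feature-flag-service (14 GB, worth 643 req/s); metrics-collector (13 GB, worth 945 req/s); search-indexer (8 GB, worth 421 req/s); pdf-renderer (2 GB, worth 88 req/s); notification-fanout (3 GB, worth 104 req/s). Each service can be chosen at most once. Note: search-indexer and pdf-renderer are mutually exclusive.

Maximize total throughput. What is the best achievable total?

2001

Image-resizer + email-composer + metrics-collector + pdf-renderer + notification-fanout uses 30 of the 30 GB and totals 2001.
The closest alternative, image-resizer + email-composer + metrics-collector + notification-fanout, reaches only 1913.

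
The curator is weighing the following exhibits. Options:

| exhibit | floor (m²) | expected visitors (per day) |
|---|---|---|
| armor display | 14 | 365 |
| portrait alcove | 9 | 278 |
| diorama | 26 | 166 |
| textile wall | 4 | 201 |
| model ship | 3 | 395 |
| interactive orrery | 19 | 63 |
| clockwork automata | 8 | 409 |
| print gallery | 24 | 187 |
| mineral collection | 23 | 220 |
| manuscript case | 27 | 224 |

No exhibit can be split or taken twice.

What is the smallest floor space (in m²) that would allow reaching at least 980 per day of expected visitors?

15

Minimise m² subject to total expected visitors ≥ 980.
textile wall + model ship + clockwork automata: 1005 expected visitors at 15 m².
Below 15 m² the best achievable stays under 980.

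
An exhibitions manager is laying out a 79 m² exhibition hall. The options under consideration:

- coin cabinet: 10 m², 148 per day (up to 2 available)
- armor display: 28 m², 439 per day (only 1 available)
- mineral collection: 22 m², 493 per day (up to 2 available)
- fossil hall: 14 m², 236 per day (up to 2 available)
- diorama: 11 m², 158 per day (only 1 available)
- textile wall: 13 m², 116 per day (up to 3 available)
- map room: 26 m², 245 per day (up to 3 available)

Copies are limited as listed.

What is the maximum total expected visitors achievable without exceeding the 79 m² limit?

1528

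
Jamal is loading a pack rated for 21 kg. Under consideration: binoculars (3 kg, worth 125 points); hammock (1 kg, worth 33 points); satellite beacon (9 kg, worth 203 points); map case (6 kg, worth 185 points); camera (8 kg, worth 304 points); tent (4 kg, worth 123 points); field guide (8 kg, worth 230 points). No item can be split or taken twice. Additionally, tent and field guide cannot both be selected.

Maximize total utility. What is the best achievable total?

737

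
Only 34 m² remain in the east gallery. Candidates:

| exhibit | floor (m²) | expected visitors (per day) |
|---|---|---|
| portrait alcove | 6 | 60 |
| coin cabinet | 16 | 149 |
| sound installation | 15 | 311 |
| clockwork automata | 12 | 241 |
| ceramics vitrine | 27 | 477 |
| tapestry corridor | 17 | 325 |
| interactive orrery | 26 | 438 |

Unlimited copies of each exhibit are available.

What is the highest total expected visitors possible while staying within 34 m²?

Ranking by ratio (expected visitors/m²): sound installation 20.73, clockwork automata 20.08, tapestry corridor 19.12.
The ratio heuristic lands on 2×sound installation (622) but leaves 4 m² idle.
The 30 m² tied up in 2×sound installation is better spent on 2×tapestry corridor — total rises to 650 (34 m²).
Nothing else within 34 m² beats 650.

650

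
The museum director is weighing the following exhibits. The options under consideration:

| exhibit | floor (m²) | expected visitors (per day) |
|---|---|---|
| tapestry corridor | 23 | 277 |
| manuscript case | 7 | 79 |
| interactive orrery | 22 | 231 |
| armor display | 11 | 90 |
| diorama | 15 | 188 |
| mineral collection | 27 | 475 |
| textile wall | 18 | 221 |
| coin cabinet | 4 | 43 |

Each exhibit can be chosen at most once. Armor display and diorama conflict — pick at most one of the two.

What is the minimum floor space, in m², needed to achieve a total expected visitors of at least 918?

64

Minimise m² subject to total expected visitors ≥ 918.
diorama + mineral collection + textile wall + coin cabinet reaches 927 using 64 m².
No combination under 64 m² hits 918.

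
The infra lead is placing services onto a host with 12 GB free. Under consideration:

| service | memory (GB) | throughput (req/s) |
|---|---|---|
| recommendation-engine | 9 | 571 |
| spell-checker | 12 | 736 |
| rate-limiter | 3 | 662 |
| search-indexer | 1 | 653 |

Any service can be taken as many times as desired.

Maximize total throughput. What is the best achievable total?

Density check — search-indexer 653.00, rate-limiter 220.67, recommendation-engine 63.44 are the best per GB.
Best packing: 12×search-indexer — 12 GB, 7836 total.
Nothing else within 12 GB beats 7836.

7836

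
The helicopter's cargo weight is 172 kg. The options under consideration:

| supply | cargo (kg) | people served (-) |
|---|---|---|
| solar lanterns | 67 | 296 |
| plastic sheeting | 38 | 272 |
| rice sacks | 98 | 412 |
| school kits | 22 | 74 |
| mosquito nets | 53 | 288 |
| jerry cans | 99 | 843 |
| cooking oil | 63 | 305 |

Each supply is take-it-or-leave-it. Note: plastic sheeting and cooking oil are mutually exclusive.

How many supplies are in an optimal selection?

3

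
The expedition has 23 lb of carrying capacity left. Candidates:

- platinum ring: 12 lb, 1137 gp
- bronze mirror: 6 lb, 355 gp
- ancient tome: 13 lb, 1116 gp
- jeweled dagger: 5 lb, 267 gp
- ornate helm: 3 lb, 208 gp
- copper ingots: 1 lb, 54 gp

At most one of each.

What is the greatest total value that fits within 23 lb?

1759

A density-first pass picks platinum ring + bronze mirror + ornate helm + copper ingots — 1754 at 22 lb.
Replace ornate helm and copper ingots with jeweled dagger: the trade gains 5 net, giving 1759 at 23 lb.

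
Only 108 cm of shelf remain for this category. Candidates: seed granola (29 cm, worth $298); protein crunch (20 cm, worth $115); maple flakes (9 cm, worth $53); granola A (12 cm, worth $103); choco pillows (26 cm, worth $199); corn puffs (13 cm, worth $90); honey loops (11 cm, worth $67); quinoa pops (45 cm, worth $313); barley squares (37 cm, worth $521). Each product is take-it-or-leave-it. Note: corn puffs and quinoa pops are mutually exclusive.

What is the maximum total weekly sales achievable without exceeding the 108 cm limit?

1121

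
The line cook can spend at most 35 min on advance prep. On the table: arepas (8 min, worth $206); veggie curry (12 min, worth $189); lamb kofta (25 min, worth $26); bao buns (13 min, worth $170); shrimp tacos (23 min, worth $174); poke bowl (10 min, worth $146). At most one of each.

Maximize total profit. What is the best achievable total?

565

By profit per min: arepas 25.75, veggie curry 15.75, poke bowl 14.60 lead.
A density-first pass picks arepas + veggie curry + poke bowl — 541 at 30 min.
Replace poke bowl with bao buns: the trade gains 24 net, giving 565 at 33 min.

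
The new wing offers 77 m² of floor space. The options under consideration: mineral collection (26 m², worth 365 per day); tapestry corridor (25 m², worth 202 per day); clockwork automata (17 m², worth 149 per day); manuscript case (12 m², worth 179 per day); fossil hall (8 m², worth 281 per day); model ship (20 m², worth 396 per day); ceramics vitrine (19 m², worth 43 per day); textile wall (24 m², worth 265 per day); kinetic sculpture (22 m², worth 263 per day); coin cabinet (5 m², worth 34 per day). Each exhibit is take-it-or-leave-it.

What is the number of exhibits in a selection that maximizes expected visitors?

Best achievable expected visitors is 1305.
mineral collection + fossil hall + model ship + kinetic sculpture hits 1305 at 76 m².
Any selection reaching 1305 contains exactly 4 exhibits.

4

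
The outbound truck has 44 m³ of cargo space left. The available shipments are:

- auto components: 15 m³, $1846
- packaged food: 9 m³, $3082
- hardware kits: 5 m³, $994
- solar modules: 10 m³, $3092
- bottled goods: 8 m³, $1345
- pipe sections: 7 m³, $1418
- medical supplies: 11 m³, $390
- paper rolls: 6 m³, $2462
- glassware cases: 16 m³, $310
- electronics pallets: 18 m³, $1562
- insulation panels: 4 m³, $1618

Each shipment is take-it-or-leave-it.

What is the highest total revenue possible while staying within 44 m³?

13017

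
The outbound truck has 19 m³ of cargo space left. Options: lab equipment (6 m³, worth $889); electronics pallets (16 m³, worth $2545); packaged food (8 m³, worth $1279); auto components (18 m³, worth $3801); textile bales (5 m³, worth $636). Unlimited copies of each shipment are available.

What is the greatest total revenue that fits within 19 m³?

By revenue per m³: auto components 211.17, packaged food 159.88, electronics pallets 159.06 lead.
Best packing: auto components — 18 m³, 3801 total.

3801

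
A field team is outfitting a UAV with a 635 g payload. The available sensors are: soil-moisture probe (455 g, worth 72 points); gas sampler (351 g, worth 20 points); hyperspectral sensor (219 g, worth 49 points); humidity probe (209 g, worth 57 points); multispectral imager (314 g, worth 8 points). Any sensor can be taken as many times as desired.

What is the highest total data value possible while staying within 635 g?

Best packing: 3×humidity probe — 627 g, 171 total.
The spare 8 g is too small for any remaining sensor, and no exchange beats 171.

171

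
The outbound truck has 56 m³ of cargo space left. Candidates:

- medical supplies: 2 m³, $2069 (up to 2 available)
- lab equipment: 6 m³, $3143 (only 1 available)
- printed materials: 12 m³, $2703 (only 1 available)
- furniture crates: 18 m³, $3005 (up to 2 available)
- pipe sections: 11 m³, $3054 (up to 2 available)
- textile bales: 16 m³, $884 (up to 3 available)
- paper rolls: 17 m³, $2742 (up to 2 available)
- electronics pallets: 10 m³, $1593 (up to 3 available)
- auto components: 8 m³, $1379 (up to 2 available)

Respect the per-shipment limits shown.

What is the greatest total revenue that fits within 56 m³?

By revenue per m³: medical supplies 1034.50, lab equipment 523.83, pipe sections 277.64, printed materials 225.25 lead.
Greedy by ratio would take 2×medical supplies + lab equipment + printed materials + 2×pipe sections + auto components: 52 m³ used, total 17471.
Dropping auto components frees 8 m³; slotting in electronics pallets (10 m³) lifts the total to 17685 at 54 m³.
Nothing else within 56 m³ beats 17685.

17685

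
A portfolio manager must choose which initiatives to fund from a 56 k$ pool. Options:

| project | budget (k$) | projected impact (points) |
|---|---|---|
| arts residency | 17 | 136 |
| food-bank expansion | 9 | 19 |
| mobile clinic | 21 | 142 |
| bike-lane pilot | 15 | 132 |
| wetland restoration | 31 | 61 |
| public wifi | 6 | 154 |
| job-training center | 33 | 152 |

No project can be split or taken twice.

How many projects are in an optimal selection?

Best achievable projected impact is 451.
One optimal bundle: arts residency + food-bank expansion + mobile clinic + public wifi (53 k$).
Every optimal selection uses 4 projects.

4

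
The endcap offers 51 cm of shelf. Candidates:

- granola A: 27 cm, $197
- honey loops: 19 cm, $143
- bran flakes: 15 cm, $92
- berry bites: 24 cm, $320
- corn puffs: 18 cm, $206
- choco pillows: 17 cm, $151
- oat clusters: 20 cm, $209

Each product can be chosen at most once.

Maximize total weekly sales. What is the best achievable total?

529

Taking the top-ratio products first gives berry bites + corn puffs for 526 (42 cm).
Dropping corn puffs frees 18 cm; slotting in oat clusters (20 cm) lifts the total to 529 at 44 cm.
The closest alternative, berry bites + corn puffs, reaches only 526.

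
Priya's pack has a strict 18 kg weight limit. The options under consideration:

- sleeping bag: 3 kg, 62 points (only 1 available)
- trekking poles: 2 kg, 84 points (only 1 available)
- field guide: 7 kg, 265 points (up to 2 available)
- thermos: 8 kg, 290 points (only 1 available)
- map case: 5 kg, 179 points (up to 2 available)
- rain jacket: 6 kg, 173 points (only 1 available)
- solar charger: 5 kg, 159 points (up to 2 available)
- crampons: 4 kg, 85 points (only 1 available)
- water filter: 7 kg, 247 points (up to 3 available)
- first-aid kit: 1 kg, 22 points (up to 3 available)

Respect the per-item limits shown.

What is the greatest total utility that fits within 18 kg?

661

Taking the top-ratio items first gives trekking poles + 2×field guide + 2×first-aid kit for 658 (18 kg).
Dropping field guide and first-aid kit frees 8 kg; slotting in thermos (8 kg) lifts the total to 661 at 18 kg.
No other feasible combination exceeds 661.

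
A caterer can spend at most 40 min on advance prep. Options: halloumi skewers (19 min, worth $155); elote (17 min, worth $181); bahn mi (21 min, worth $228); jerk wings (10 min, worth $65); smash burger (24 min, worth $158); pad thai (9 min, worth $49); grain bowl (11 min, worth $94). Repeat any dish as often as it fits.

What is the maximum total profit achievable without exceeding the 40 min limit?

409

By profit per min: bahn mi 10.86, elote 10.65, grain bowl 8.55 lead.
Best packing: elote + bahn mi — 38 min, 409 total.
Nothing else within 40 min beats 409.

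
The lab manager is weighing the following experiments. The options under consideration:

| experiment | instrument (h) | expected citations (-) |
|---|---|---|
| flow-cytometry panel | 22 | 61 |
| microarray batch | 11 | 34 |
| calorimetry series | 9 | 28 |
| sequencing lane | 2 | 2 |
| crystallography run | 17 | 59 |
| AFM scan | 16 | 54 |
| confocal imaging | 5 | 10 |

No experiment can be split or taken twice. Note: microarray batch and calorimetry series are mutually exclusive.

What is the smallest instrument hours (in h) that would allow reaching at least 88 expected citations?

27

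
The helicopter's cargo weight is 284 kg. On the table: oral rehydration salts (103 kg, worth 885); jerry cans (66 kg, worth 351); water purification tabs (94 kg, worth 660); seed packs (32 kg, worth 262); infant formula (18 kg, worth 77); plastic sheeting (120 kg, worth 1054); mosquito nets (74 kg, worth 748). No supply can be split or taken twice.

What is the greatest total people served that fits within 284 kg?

Greedy by ratio would take seed packs + infant formula + plastic sheeting + mosquito nets: 244 kg used, total 2141.
Reworking the packing: oral rehydration salts + water purification tabs + mosquito nets uses 271 kg and improves the total to 2293.
No other feasible combination exceeds 2293.

2293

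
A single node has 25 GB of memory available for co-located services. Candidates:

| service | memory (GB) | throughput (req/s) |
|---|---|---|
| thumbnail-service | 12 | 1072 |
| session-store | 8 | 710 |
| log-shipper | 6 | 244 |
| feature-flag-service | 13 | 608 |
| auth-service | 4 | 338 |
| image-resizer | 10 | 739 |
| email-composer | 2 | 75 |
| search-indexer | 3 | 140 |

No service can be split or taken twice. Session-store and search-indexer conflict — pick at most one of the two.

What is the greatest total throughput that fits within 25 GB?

2120

Density check — thumbnail-service 89.33, session-store 88.75, auth-service 84.50, image-resizer 73.90 are the best per GB.
The ratio ordering already packs tightly: thumbnail-service + session-store + auth-service, 24 GB, 2120.
Every other selection either busts 25 GB or breaks a pairing rule or fails to beat 2120.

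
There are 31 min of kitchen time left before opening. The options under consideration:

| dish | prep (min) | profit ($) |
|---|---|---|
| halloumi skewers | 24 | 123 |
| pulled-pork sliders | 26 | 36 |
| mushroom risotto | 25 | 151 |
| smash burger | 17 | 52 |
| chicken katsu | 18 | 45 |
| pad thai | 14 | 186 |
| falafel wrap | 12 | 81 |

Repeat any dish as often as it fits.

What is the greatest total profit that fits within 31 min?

372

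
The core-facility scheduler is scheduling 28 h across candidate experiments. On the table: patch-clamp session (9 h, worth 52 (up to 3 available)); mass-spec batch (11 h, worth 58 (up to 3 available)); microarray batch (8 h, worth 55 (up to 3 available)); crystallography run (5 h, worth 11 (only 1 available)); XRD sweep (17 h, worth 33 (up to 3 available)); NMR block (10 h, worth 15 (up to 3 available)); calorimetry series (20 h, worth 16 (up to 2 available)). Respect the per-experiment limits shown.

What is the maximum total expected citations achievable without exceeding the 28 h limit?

By expected citations per h: microarray batch 6.88, patch-clamp session 5.78, mass-spec batch 5.27 lead.
A density-first pass picks 3×microarray batch — 165 at 24 h.
Dropping microarray batch frees 8 h; slotting in mass-spec batch (11 h) lifts the total to 168 at 27 h.
Nothing else within 28 h beats 168.

168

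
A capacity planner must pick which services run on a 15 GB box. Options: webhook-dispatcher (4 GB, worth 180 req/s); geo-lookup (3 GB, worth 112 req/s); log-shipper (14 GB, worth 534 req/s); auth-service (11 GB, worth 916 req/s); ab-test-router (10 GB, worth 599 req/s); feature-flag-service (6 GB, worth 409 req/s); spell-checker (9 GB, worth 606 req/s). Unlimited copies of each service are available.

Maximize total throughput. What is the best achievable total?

1096

Best packing: webhook-dispatcher + auth-service — 15 GB, 1096 total.
Nothing else within 15 GB beats 1096.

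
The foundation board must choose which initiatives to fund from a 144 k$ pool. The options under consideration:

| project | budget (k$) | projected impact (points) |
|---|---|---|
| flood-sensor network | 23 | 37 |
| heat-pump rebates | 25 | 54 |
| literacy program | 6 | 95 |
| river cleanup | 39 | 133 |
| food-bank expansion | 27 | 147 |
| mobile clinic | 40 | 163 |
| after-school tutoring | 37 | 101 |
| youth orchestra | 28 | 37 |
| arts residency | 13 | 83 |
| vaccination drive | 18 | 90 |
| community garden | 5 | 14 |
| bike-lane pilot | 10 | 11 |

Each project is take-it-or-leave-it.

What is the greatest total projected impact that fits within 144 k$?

711

Best packing: literacy program + river cleanup + food-bank expansion + mobile clinic + arts residency + vaccination drive — 143 k$, 711 total.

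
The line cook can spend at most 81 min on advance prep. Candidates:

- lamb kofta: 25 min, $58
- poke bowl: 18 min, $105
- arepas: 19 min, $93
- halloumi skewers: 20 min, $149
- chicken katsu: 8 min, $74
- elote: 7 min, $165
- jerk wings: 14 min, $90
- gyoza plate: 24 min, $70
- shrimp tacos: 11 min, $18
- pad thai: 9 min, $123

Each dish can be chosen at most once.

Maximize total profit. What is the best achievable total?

709

Greedy by ratio would take poke bowl + halloumi skewers + chicken katsu + elote + jerk wings + pad thai: 76 min used, total 706.
The 14 min tied up in jerk wings is better spent on arepas — total rises to 709 (81 min).
No other feasible combination exceeds 709.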